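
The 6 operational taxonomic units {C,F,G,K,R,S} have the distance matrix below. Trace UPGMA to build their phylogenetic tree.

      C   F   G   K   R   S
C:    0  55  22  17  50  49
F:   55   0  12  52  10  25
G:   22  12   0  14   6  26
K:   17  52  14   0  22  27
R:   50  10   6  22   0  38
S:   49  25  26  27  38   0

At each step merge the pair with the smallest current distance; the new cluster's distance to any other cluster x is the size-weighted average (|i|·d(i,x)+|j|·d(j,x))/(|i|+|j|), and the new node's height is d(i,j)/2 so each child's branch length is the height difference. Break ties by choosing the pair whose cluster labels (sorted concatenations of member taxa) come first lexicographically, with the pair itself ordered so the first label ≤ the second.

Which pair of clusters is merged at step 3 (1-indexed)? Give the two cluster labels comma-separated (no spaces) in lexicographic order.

1. join G+R (d=6) ⇒ GR; edges |G|=3, |R|=3
  updated: d(C,GR)=36, d(F,GR)=11, d(GR,K)=18, d(GR,S)=32
2. join F+GR (d=11) ⇒ FGR; edges |F|=11/2, |GR|=5/2
  updated: d(C,FGR)=127/3, d(FGR,K)=88/3, d(FGR,S)=89/3
3. join C+K (d=17) ⇒ CK; edges |C|=17/2, |K|=17/2
  updated: d(CK,FGR)=215/6, d(CK,S)=38
4. join FGR+S (d=89/3) ⇒ FGRS; edges |FGR|=28/3, |S|=89/6
  updated: d(CK,FGRS)=291/8
5. join CK+FGRS (d=291/8) ⇒ CFGKRS; edges |CK|=155/16, |FGRS|=161/48
final tree: ((C:17/2,K:17/2):155/16,((F:11/2,(G:3,R:3):5/2):28/3,S:89/6):161/48)
total length: 1637/24

C,K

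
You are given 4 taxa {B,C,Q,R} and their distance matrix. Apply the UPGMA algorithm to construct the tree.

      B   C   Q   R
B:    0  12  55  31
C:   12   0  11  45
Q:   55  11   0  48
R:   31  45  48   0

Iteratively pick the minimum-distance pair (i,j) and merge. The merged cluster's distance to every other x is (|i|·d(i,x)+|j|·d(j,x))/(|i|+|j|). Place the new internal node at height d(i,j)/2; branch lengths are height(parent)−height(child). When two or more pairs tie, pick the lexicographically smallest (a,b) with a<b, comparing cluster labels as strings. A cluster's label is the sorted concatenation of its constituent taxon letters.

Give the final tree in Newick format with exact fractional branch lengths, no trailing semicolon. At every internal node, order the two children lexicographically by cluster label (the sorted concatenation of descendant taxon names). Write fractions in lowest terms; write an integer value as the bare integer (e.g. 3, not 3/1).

((B:31/2,R:31/2):9/2,(C:11/2,Q:11/2):29/2)

1. join C+Q (d=11) ⇒ CQ; edges |C|=11/2, |Q|=11/2
  updated: d(B,CQ)=67/2, d(CQ,R)=93/2
2. join B+R (d=31) ⇒ BR; edges |B|=31/2, |R|=31/2
  updated: d(BR,CQ)=40
3. join BR+CQ (d=40) ⇒ BCQR; edges |BR|=9/2, |CQ|=29/2
final tree: ((B:31/2,R:31/2):9/2,(C:11/2,Q:11/2):29/2)
total length: 61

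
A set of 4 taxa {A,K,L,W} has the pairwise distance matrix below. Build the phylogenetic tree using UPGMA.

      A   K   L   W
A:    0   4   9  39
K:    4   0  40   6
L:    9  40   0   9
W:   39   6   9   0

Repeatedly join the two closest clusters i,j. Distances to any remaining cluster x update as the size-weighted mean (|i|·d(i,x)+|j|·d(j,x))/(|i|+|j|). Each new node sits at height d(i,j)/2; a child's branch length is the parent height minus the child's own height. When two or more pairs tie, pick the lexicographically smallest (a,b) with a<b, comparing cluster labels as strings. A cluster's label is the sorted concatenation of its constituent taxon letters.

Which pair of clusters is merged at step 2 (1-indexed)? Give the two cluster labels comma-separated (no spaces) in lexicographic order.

L,W

1. join A+K (d=4) ⇒ AK; edges |A|=2, |K|=2
  updated: d(AK,L)=49/2, d(AK,W)=45/2
2. join L+W (d=9) ⇒ LW; edges |L|=9/2, |W|=9/2
  updated: d(AK,LW)=47/2
3. join AK+LW (d=47/2) ⇒ AKLW; edges |AK|=39/4, |LW|=29/4
final tree: ((A:2,K:2):39/4,(L:9/2,W:9/2):29/4)
total length: 30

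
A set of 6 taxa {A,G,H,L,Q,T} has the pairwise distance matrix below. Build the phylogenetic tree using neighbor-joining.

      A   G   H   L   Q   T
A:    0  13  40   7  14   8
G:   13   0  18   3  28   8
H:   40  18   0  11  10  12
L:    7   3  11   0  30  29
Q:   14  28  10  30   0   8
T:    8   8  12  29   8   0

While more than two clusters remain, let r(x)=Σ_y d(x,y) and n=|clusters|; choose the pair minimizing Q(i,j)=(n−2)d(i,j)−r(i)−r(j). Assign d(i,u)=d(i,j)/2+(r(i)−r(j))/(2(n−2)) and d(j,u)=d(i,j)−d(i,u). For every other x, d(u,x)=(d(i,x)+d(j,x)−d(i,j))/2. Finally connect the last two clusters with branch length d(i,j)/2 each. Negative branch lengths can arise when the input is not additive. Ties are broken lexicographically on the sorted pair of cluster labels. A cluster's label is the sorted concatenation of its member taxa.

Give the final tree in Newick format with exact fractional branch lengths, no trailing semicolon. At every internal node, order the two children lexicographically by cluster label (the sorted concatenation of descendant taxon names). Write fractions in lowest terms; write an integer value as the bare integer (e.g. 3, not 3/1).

1. join H+Q (d=10, Q=-141) ⇒ HQ; edges |H|=41/8, |Q|=39/8
  updated: d(A,HQ)=22, d(G,HQ)=18, d(HQ,L)=31/2, d(HQ,T)=5
2. join HQ+T (d=5, Q=-191/2) ⇒ HQT; edges |HQ|=17/4, |T|=3/4
  updated: d(A,HQT)=25/2, d(G,HQT)=21/2, d(HQT,L)=79/4
3. join A+HQT (d=25/2, Q=-201/4) ⇒ AHQT; edges |A|=59/16, |HQT|=141/16
  updated: d(AHQT,G)=11/2, d(AHQT,L)=57/8
4. join AHQT+G (d=11/2, Q=-125/8) ⇒ AGHQT; edges |AHQT|=77/16, |G|=11/16
  updated: d(AGHQT,L)=37/16
5. join AGHQT+L (d=37/16) ⇒ AGHLQT; edges |AGHQT|=37/32, |L|=37/32
final tree: (((A:59/16,((H:41/8,Q:39/8):17/4,T:3/4):141/16):77/16,G:11/16):37/32,L:37/32)
total length: 565/16

(((A:59/16,((H:41/8,Q:39/8):17/4,T:3/4):141/16):77/16,G:11/16):37/32,L:37/32)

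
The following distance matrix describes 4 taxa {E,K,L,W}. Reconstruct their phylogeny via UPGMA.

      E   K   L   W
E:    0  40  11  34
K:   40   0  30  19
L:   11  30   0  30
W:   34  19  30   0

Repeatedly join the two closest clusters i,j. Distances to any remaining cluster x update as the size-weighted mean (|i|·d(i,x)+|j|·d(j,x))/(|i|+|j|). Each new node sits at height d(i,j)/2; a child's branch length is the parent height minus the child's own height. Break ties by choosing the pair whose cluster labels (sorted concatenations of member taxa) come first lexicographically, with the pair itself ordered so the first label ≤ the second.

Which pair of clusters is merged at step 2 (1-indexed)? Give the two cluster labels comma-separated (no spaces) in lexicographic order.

K,W

step 1: merge (E,L) at d=11; branch lengths E→11/2, L→11/2; new cluster EL
  updated: d(EL,K)=35, d(EL,W)=32
step 2: merge (K,W) at d=19; branch lengths K→19/2, W→19/2; new cluster KW
  updated: d(EL,KW)=67/2
step 3: merge (EL,KW) at d=67/2; branch lengths EL→45/4, KW→29/4; new cluster EKLW
final tree: ((E:11/2,L:11/2):45/4,(K:19/2,W:19/2):29/4)
total length: 97/2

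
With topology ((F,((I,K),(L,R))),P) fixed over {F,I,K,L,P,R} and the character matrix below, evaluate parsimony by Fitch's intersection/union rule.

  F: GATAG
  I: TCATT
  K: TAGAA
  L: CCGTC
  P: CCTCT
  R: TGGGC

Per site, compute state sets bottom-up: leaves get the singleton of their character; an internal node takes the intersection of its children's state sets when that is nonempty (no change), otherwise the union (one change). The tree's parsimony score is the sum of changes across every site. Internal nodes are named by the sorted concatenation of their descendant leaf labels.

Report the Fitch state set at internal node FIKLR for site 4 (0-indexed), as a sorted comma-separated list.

A,C,G,T

site 0, node IK: I={T} ∩ K={T} → {T} (+0)
site 0, node LR: L={C} ∪ R={T} → {C,T} (+1)
site 0, node IKLR: IK={T} ∩ LR={C,T} → {T} (+0)
site 0, node FIKLR: F={G} ∪ IKLR={T} → {G,T} (+1)
site 0, node FIKLPR: FIKLR={G,T} ∪ P={C} → {C,G,T} (+1)
site 1, node IK: I={C} ∪ K={A} → {A,C} (+1)
site 1, node LR: L={C} ∪ R={G} → {C,G} (+1)
site 1, node IKLR: IK={A,C} ∩ LR={C,G} → {C} (+0)
site 1, node FIKLR: F={A} ∪ IKLR={C} → {A,C} (+1)
site 1, node FIKLPR: FIKLR={A,C} ∩ P={C} → {C} (+0)
site 2, node IK: I={A} ∪ K={G} → {A,G} (+1)
site 2, node LR: L={G} ∩ R={G} → {G} (+0)
site 2, node IKLR: IK={A,G} ∩ LR={G} → {G} (+0)
site 2, node FIKLR: F={T} ∪ IKLR={G} → {G,T} (+1)
site 2, node FIKLPR: FIKLR={G,T} ∩ P={T} → {T} (+0)
site 3, node IK: I={T} ∪ K={A} → {A,T} (+1)
site 3, node LR: L={T} ∪ R={G} → {G,T} (+1)
site 3, node IKLR: IK={A,T} ∩ LR={G,T} → {T} (+0)
site 3, node FIKLR: F={A} ∪ IKLR={T} → {A,T} (+1)
site 3, node FIKLPR: FIKLR={A,T} ∪ P={C} → {A,C,T} (+1)
site 4, node IK: I={T} ∪ K={A} → {A,T} (+1)
site 4, node LR: L={C} ∩ R={C} → {C} (+0)
site 4, node IKLR: IK={A,T} ∪ LR={C} → {A,C,T} (+1)
site 4, node FIKLR: F={G} ∪ IKLR={A,C,T} → {A,C,G,T} (+1)
site 4, node FIKLPR: FIKLR={A,C,G,T} ∩ P={T} → {T} (+0)
per-site changes: [3, 3, 2, 4, 3]; total = 15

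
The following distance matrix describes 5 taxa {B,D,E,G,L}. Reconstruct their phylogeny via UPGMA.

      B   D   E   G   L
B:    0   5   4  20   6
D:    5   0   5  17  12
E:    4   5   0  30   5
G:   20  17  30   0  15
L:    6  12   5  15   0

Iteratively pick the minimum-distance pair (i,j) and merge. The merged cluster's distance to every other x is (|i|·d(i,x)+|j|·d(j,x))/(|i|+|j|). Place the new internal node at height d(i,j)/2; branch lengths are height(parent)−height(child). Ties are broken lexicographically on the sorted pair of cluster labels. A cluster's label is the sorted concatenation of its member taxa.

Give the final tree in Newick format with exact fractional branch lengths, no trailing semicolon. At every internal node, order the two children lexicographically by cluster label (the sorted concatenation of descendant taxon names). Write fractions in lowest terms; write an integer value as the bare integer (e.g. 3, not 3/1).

((((B:2,E:2):1/2,D:5/2):4/3,L:23/6):77/12,G:41/4)

iteration 1: select B,E (d=4); attach at lengths (2, 2); label the merged cluster BE
  updated: d(BE,D)=5, d(BE,G)=25, d(BE,L)=11/2
iteration 2: select BE,D (d=5); attach at lengths (1/2, 5/2); label the merged cluster BDE
  updated: d(BDE,G)=67/3, d(BDE,L)=23/3
iteration 3: select BDE,L (d=23/3); attach at lengths (4/3, 23/6); label the merged cluster BDEL
  updated: d(BDEL,G)=41/2
iteration 4: select BDEL,G (d=41/2); attach at lengths (77/12, 41/4); label the merged cluster BDEGL
final tree: ((((B:2,E:2):1/2,D:5/2):4/3,L:23/6):77/12,G:41/4)
total length: 173/6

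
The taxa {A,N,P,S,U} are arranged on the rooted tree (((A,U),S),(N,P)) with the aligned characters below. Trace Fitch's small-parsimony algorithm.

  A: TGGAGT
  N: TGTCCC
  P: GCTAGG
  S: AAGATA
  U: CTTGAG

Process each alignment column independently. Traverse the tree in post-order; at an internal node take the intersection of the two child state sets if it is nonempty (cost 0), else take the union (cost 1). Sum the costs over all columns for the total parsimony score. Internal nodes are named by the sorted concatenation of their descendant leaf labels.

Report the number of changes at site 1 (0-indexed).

site 0, node AU: A={T} ∪ U={C} → {C,T} (+1)
site 0, node ASU: AU={C,T} ∪ S={A} → {A,C,T} (+1)
site 0, node NP: N={T} ∪ P={G} → {G,T} (+1)
site 0, node ANPSU: ASU={A,C,T} ∩ NP={G,T} → {T} (+0)
site 1, node AU: A={G} ∪ U={T} → {G,T} (+1)
site 1, node ASU: AU={G,T} ∪ S={A} → {A,G,T} (+1)
site 1, node NP: N={G} ∪ P={C} → {C,G} (+1)
site 1, node ANPSU: ASU={A,G,T} ∩ NP={C,G} → {G} (+0)
site 2, node AU: A={G} ∪ U={T} → {G,T} (+1)
site 2, node ASU: AU={G,T} ∩ S={G} → {G} (+0)
site 2, node NP: N={T} ∩ P={T} → {T} (+0)
site 2, node ANPSU: ASU={G} ∪ NP={T} → {G,T} (+1)
site 3, node AU: A={A} ∪ U={G} → {A,G} (+1)
site 3, node ASU: AU={A,G} ∩ S={A} → {A} (+0)
site 3, node NP: N={C} ∪ P={A} → {A,C} (+1)
site 3, node ANPSU: ASU={A} ∩ NP={A,C} → {A} (+0)
site 4, node AU: A={G} ∪ U={A} → {A,G} (+1)
site 4, node ASU: AU={A,G} ∪ S={T} → {A,G,T} (+1)
site 4, node NP: N={C} ∪ P={G} → {C,G} (+1)
site 4, node ANPSU: ASU={A,G,T} ∩ NP={C,G} → {G} (+0)
site 5, node AU: A={T} ∪ U={G} → {G,T} (+1)
site 5, node ASU: AU={G,T} ∪ S={A} → {A,G,T} (+1)
site 5, node NP: N={C} ∪ P={G} → {C,G} (+1)
site 5, node ANPSU: ASU={A,G,T} ∩ NP={C,G} → {G} (+0)
per-site changes: [3, 3, 2, 2, 3, 3]; total = 16

3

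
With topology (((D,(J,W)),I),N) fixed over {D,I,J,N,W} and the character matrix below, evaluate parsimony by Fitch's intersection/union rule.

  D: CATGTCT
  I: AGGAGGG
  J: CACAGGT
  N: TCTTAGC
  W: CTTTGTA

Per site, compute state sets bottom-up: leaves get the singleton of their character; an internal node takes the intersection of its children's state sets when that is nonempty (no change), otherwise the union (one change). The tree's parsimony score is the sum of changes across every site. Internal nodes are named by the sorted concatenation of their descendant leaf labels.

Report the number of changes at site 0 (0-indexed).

2

[col 0] JW: children J:{C}, W:{C} ∩→ {C}; cost 0
[col 0] DJW: children D:{C}, JW:{C} ∩→ {C}; cost 0
[col 0] DIJW: children DJW:{C}, I:{A} ∪→ {A,C}; cost 1
[col 0] DIJNW: children DIJW:{A,C}, N:{T} ∪→ {A,C,T}; cost 1
[col 1] JW: children J:{A}, W:{T} ∪→ {A,T}; cost 1
[col 1] DJW: children D:{A}, JW:{A,T} ∩→ {A}; cost 0
[col 1] DIJW: children DJW:{A}, I:{G} ∪→ {A,G}; cost 1
[col 1] DIJNW: children DIJW:{A,G}, N:{C} ∪→ {A,C,G}; cost 1
[col 2] JW: children J:{C}, W:{T} ∪→ {C,T}; cost 1
[col 2] DJW: children D:{T}, JW:{C,T} ∩→ {T}; cost 0
[col 2] DIJW: children DJW:{T}, I:{G} ∪→ {G,T}; cost 1
[col 2] DIJNW: children DIJW:{G,T}, N:{T} ∩→ {T}; cost 0
[col 3] JW: children J:{A}, W:{T} ∪→ {A,T}; cost 1
[col 3] DJW: children D:{G}, JW:{A,T} ∪→ {A,G,T}; cost 1
[col 3] DIJW: children DJW:{A,G,T}, I:{A} ∩→ {A}; cost 0
[col 3] DIJNW: children DIJW:{A}, N:{T} ∪→ {A,T}; cost 1
[col 4] JW: children J:{G}, W:{G} ∩→ {G}; cost 0
[col 4] DJW: children D:{T}, JW:{G} ∪→ {G,T}; cost 1
[col 4] DIJW: children DJW:{G,T}, I:{G} ∩→ {G}; cost 0
[col 4] DIJNW: children DIJW:{G}, N:{A} ∪→ {A,G}; cost 1
[col 5] JW: children J:{G}, W:{T} ∪→ {G,T}; cost 1
[col 5] DJW: children D:{C}, JW:{G,T} ∪→ {C,G,T}; cost 1
[col 5] DIJW: children DJW:{C,G,T}, I:{G} ∩→ {G}; cost 0
[col 5] DIJNW: children DIJW:{G}, N:{G} ∩→ {G}; cost 0
[col 6] JW: children J:{T}, W:{A} ∪→ {A,T}; cost 1
[col 6] DJW: children D:{T}, JW:{A,T} ∩→ {T}; cost 0
[col 6] DIJW: children DJW:{T}, I:{G} ∪→ {G,T}; cost 1
[col 6] DIJNW: children DIJW:{G,T}, N:{C} ∪→ {C,G,T}; cost 1
per-site changes: [2, 3, 2, 3, 2, 2, 3]; total = 17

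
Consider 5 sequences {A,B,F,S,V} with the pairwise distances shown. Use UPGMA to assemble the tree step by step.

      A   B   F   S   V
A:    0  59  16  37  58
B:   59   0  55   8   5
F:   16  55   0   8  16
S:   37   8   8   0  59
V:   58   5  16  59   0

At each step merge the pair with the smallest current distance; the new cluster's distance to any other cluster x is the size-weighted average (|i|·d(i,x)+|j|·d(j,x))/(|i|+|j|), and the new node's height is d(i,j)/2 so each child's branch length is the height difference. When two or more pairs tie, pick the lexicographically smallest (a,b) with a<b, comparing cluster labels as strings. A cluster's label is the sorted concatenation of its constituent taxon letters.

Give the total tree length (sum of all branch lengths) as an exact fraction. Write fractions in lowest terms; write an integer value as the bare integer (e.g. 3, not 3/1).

249/4

iteration 1: select B,V (d=5); attach at lengths (5/2, 5/2); label the merged cluster BV
  updated: d(A,BV)=117/2, d(BV,F)=71/2, d(BV,S)=67/2
iteration 2: select F,S (d=8); attach at lengths (4, 4); label the merged cluster FS
  updated: d(A,FS)=53/2, d(BV,FS)=69/2
iteration 3: select A,FS (d=53/2); attach at lengths (53/4, 37/4); label the merged cluster AFS
  updated: d(AFS,BV)=85/2
iteration 4: select AFS,BV (d=85/2); attach at lengths (8, 75/4); label the merged cluster ABFSV
final tree: ((A:53/4,(F:4,S:4):37/4):8,(B:5/2,V:5/2):75/4)
total length: 249/4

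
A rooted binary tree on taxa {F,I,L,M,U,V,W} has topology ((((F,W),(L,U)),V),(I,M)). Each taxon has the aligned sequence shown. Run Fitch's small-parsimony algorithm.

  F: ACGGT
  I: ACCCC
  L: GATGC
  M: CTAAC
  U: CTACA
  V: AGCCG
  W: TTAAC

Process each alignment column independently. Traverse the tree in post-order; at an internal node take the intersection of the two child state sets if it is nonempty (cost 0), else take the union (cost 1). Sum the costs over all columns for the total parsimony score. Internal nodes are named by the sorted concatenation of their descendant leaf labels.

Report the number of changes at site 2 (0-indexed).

4

[col 0] FW: children F:{A}, W:{T} ∪→ {A,T}; cost 1
[col 0] LU: children L:{G}, U:{C} ∪→ {C,G}; cost 1
[col 0] FLUW: children FW:{A,T}, LU:{C,G} ∪→ {A,C,G,T}; cost 1
[col 0] FLUVW: children FLUW:{A,C,G,T}, V:{A} ∩→ {A}; cost 0
[col 0] IM: children I:{A}, M:{C} ∪→ {A,C}; cost 1
[col 0] FILMUVW: children FLUVW:{A}, IM:{A,C} ∩→ {A}; cost 0
[col 1] FW: children F:{C}, W:{T} ∪→ {C,T}; cost 1
[col 1] LU: children L:{A}, U:{T} ∪→ {A,T}; cost 1
[col 1] FLUW: children FW:{C,T}, LU:{A,T} ∩→ {T}; cost 0
[col 1] FLUVW: children FLUW:{T}, V:{G} ∪→ {G,T}; cost 1
[col 1] IM: children I:{C}, M:{T} ∪→ {C,T}; cost 1
[col 1] FILMUVW: children FLUVW:{G,T}, IM:{C,T} ∩→ {T}; cost 0
[col 2] FW: children F:{G}, W:{A} ∪→ {A,G}; cost 1
[col 2] LU: children L:{T}, U:{A} ∪→ {A,T}; cost 1
[col 2] FLUW: children FW:{A,G}, LU:{A,T} ∩→ {A}; cost 0
[col 2] FLUVW: children FLUW:{A}, V:{C} ∪→ {A,C}; cost 1
[col 2] IM: children I:{C}, M:{A} ∪→ {A,C}; cost 1
[col 2] FILMUVW: children FLUVW:{A,C}, IM:{A,C} ∩→ {A,C}; cost 0
[col 3] FW: children F:{G}, W:{A} ∪→ {A,G}; cost 1
[col 3] LU: children L:{G}, U:{C} ∪→ {C,G}; cost 1
[col 3] FLUW: children FW:{A,G}, LU:{C,G} ∩→ {G}; cost 0
[col 3] FLUVW: children FLUW:{G}, V:{C} ∪→ {C,G}; cost 1
[col 3] IM: children I:{C}, M:{A} ∪→ {A,C}; cost 1
[col 3] FILMUVW: children FLUVW:{C,G}, IM:{A,C} ∩→ {C}; cost 0
[col 4] FW: children F:{T}, W:{C} ∪→ {C,T}; cost 1
[col 4] LU: children L:{C}, U:{A} ∪→ {A,C}; cost 1
[col 4] FLUW: children FW:{C,T}, LU:{A,C} ∩→ {C}; cost 0
[col 4] FLUVW: children FLUW:{C}, V:{G} ∪→ {C,G}; cost 1
[col 4] IM: children I:{C}, M:{C} ∩→ {C}; cost 0
[col 4] FILMUVW: children FLUVW:{C,G}, IM:{C} ∩→ {C}; cost 0
per-site changes: [4, 4, 4, 4, 3]; total = 19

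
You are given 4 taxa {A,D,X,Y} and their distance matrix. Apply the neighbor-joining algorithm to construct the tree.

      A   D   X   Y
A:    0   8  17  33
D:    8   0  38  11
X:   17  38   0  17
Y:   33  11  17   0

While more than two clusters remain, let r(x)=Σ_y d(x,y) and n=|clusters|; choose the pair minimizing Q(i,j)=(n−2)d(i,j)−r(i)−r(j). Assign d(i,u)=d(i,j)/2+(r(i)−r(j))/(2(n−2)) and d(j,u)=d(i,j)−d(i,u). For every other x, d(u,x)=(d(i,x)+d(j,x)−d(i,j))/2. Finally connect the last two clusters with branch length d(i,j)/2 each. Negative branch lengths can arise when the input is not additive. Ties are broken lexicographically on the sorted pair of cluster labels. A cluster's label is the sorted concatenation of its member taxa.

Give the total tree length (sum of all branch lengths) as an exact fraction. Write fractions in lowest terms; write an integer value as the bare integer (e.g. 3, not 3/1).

149/4

1. join A+D (d=8, Q=-99) ⇒ AD; edges |A|=17/4, |D|=15/4
  updated: d(AD,X)=47/2, d(AD,Y)=18
2. join AD+X (d=47/2, Q=-117/2) ⇒ ADX; edges |AD|=49/4, |X|=45/4
  updated: d(ADX,Y)=23/4
3. join ADX+Y (d=23/4) ⇒ ADXY; edges |ADX|=23/8, |Y|=23/8
final tree: (((A:17/4,D:15/4):49/4,X:45/4):23/8,Y:23/8)
total length: 149/4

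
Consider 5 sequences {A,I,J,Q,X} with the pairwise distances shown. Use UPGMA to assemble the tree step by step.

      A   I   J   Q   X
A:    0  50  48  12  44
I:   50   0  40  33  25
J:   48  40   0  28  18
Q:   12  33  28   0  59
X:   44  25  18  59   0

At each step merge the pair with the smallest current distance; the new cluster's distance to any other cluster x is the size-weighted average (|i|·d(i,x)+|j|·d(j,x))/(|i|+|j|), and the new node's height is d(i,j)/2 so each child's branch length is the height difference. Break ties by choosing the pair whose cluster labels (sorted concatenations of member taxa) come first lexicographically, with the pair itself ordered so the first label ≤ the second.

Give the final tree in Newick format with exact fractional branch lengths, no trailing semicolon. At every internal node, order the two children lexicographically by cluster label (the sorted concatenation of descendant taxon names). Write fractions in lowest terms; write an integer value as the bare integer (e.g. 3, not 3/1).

1. join A+Q (d=12) ⇒ AQ; edges |A|=6, |Q|=6
  updated: d(AQ,I)=83/2, d(AQ,J)=38, d(AQ,X)=103/2
2. join J+X (d=18) ⇒ JX; edges |J|=9, |X|=9
  updated: d(AQ,JX)=179/4, d(I,JX)=65/2
3. join I+JX (d=65/2) ⇒ IJX; edges |I|=65/4, |JX|=29/4
  updated: d(AQ,IJX)=131/3
4. join AQ+IJX (d=131/3) ⇒ AIJQX; edges |AQ|=95/6, |IJX|=67/12
final tree: ((A:6,Q:6):95/6,(I:65/4,(J:9,X:9):29/4):67/12)
total length: 899/12

((A:6,Q:6):95/6,(I:65/4,(J:9,X:9):29/4):67/12)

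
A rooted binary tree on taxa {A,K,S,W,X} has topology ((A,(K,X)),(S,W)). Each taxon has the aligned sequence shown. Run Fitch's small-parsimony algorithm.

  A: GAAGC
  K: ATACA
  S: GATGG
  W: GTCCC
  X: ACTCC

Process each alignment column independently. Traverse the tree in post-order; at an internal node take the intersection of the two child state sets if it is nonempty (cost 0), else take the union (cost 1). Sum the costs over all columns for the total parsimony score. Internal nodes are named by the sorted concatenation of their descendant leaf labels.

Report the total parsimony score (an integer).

[col 0] KX: children K:{A}, X:{A} ∩→ {A}; cost 0
[col 0] AKX: children A:{G}, KX:{A} ∪→ {A,G}; cost 1
[col 0] SW: children S:{G}, W:{G} ∩→ {G}; cost 0
[col 0] AKSWX: children AKX:{A,G}, SW:{G} ∩→ {G}; cost 0
[col 1] KX: children K:{T}, X:{C} ∪→ {C,T}; cost 1
[col 1] AKX: children A:{A}, KX:{C,T} ∪→ {A,C,T}; cost 1
[col 1] SW: children S:{A}, W:{T} ∪→ {A,T}; cost 1
[col 1] AKSWX: children AKX:{A,C,T}, SW:{A,T} ∩→ {A,T}; cost 0
[col 2] KX: children K:{A}, X:{T} ∪→ {A,T}; cost 1
[col 2] AKX: children A:{A}, KX:{A,T} ∩→ {A}; cost 0
[col 2] SW: children S:{T}, W:{C} ∪→ {C,T}; cost 1
[col 2] AKSWX: children AKX:{A}, SW:{C,T} ∪→ {A,C,T}; cost 1
[col 3] KX: children K:{C}, X:{C} ∩→ {C}; cost 0
[col 3] AKX: children A:{G}, KX:{C} ∪→ {C,G}; cost 1
[col 3] SW: children S:{G}, W:{C} ∪→ {C,G}; cost 1
[col 3] AKSWX: children AKX:{C,G}, SW:{C,G} ∩→ {C,G}; cost 0
[col 4] KX: children K:{A}, X:{C} ∪→ {A,C}; cost 1
[col 4] AKX: children A:{C}, KX:{A,C} ∩→ {C}; cost 0
[col 4] SW: children S:{G}, W:{C} ∪→ {C,G}; cost 1
[col 4] AKSWX: children AKX:{C}, SW:{C,G} ∩→ {C}; cost 0
per-site changes: [1, 3, 3, 2, 2]; total = 11

11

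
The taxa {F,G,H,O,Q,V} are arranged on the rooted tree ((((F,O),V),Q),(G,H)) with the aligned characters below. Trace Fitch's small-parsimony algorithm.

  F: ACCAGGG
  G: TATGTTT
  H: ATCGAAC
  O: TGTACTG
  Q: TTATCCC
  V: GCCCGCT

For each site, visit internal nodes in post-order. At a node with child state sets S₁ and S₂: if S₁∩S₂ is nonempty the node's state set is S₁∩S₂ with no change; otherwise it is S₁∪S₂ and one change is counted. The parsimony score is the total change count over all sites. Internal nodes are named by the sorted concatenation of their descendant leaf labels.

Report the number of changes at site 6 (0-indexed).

3

[col 0] FO: children F:{A}, O:{T} ∪→ {A,T}; cost 1
[col 0] FOV: children FO:{A,T}, V:{G} ∪→ {A,G,T}; cost 1
[col 0] FOQV: children FOV:{A,G,T}, Q:{T} ∩→ {T}; cost 0
[col 0] GH: children G:{T}, H:{A} ∪→ {A,T}; cost 1
[col 0] FGHOQV: children FOQV:{T}, GH:{A,T} ∩→ {T}; cost 0
[col 1] FO: children F:{C}, O:{G} ∪→ {C,G}; cost 1
[col 1] FOV: children FO:{C,G}, V:{C} ∩→ {C}; cost 0
[col 1] FOQV: children FOV:{C}, Q:{T} ∪→ {C,T}; cost 1
[col 1] GH: children G:{A}, H:{T} ∪→ {A,T}; cost 1
[col 1] FGHOQV: children FOQV:{C,T}, GH:{A,T} ∩→ {T}; cost 0
[col 2] FO: children F:{C}, O:{T} ∪→ {C,T}; cost 1
[col 2] FOV: children FO:{C,T}, V:{C} ∩→ {C}; cost 0
[col 2] FOQV: children FOV:{C}, Q:{A} ∪→ {A,C}; cost 1
[col 2] GH: children G:{T}, H:{C} ∪→ {C,T}; cost 1
[col 2] FGHOQV: children FOQV:{A,C}, GH:{C,T} ∩→ {C}; cost 0
[col 3] FO: children F:{A}, O:{A} ∩→ {A}; cost 0
[col 3] FOV: children FO:{A}, V:{C} ∪→ {A,C}; cost 1
[col 3] FOQV: children FOV:{A,C}, Q:{T} ∪→ {A,C,T}; cost 1
[col 3] GH: children G:{G}, H:{G} ∩→ {G}; cost 0
[col 3] FGHOQV: children FOQV:{A,C,T}, GH:{G} ∪→ {A,C,G,T}; cost 1
[col 4] FO: children F:{G}, O:{C} ∪→ {C,G}; cost 1
[col 4] FOV: children FO:{C,G}, V:{G} ∩→ {G}; cost 0
[col 4] FOQV: children FOV:{G}, Q:{C} ∪→ {C,G}; cost 1
[col 4] GH: children G:{T}, H:{A} ∪→ {A,T}; cost 1
[col 4] FGHOQV: children FOQV:{C,G}, GH:{A,T} ∪→ {A,C,G,T}; cost 1
[col 5] FO: children F:{G}, O:{T} ∪→ {G,T}; cost 1
[col 5] FOV: children FO:{G,T}, V:{C} ∪→ {C,G,T}; cost 1
[col 5] FOQV: children FOV:{C,G,T}, Q:{C} ∩→ {C}; cost 0
[col 5] GH: children G:{T}, H:{A} ∪→ {A,T}; cost 1
[col 5] FGHOQV: children FOQV:{C}, GH:{A,T} ∪→ {A,C,T}; cost 1
[col 6] FO: children F:{G}, O:{G} ∩→ {G}; cost 0
[col 6] FOV: children FO:{G}, V:{T} ∪→ {G,T}; cost 1
[col 6] FOQV: children FOV:{G,T}, Q:{C} ∪→ {C,G,T}; cost 1
[col 6] GH: children G:{T}, H:{C} ∪→ {C,T}; cost 1
[col 6] FGHOQV: children FOQV:{C,G,T}, GH:{C,T} ∩→ {C,T}; cost 0
per-site changes: [3, 3, 3, 3, 4, 4, 3]; total = 23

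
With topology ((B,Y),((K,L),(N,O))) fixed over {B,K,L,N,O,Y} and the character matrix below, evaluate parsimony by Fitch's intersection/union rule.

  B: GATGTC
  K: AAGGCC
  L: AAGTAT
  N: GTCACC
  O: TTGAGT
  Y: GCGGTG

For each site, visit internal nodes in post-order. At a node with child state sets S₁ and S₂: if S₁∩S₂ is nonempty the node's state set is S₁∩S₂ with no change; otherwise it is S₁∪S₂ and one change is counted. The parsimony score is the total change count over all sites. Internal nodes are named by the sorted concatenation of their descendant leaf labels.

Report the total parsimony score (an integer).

[col 0] BY: children B:{G}, Y:{G} ∩→ {G}; cost 0
[col 0] KL: children K:{A}, L:{A} ∩→ {A}; cost 0
[col 0] NO: children N:{G}, O:{T} ∪→ {G,T}; cost 1
[col 0] KLNO: children KL:{A}, NO:{G,T} ∪→ {A,G,T}; cost 1
[col 0] BKLNOY: children BY:{G}, KLNO:{A,G,T} ∩→ {G}; cost 0
[col 1] BY: children B:{A}, Y:{C} ∪→ {A,C}; cost 1
[col 1] KL: children K:{A}, L:{A} ∩→ {A}; cost 0
[col 1] NO: children N:{T}, O:{T} ∩→ {T}; cost 0
[col 1] KLNO: children KL:{A}, NO:{T} ∪→ {A,T}; cost 1
[col 1] BKLNOY: children BY:{A,C}, KLNO:{A,T} ∩→ {A}; cost 0
[col 2] BY: children B:{T}, Y:{G} ∪→ {G,T}; cost 1
[col 2] KL: children K:{G}, L:{G} ∩→ {G}; cost 0
[col 2] NO: children N:{C}, O:{G} ∪→ {C,G}; cost 1
[col 2] KLNO: children KL:{G}, NO:{C,G} ∩→ {G}; cost 0
[col 2] BKLNOY: children BY:{G,T}, KLNO:{G} ∩→ {G}; cost 0
[col 3] BY: children B:{G}, Y:{G} ∩→ {G}; cost 0
[col 3] KL: children K:{G}, L:{T} ∪→ {G,T}; cost 1
[col 3] NO: children N:{A}, O:{A} ∩→ {A}; cost 0
[col 3] KLNO: children KL:{G,T}, NO:{A} ∪→ {A,G,T}; cost 1
[col 3] BKLNOY: children BY:{G}, KLNO:{A,G,T} ∩→ {G}; cost 0
[col 4] BY: children B:{T}, Y:{T} ∩→ {T}; cost 0
[col 4] KL: children K:{C}, L:{A} ∪→ {A,C}; cost 1
[col 4] NO: children N:{C}, O:{G} ∪→ {C,G}; cost 1
[col 4] KLNO: children KL:{A,C}, NO:{C,G} ∩→ {C}; cost 0
[col 4] BKLNOY: children BY:{T}, KLNO:{C} ∪→ {C,T}; cost 1
[col 5] BY: children B:{C}, Y:{G} ∪→ {C,G}; cost 1
[col 5] KL: children K:{C}, L:{T} ∪→ {C,T}; cost 1
[col 5] NO: children N:{C}, O:{T} ∪→ {C,T}; cost 1
[col 5] KLNO: children KL:{C,T}, NO:{C,T} ∩→ {C,T}; cost 0
[col 5] BKLNOY: children BY:{C,G}, KLNO:{C,T} ∩→ {C}; cost 0
per-site changes: [2, 2, 2, 2, 3, 3]; total = 14

14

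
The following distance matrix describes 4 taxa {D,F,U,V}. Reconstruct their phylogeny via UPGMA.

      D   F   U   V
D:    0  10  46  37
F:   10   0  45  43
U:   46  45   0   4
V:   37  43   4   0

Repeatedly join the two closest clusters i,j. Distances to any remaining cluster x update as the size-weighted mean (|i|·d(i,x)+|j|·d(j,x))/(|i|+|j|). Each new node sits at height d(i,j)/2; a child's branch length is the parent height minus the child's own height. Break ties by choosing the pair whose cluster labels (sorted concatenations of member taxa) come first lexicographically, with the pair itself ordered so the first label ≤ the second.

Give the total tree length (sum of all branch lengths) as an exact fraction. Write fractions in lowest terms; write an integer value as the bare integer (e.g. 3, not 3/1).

iteration 1: select U,V (d=4); attach at lengths (2, 2); label the merged cluster UV
  updated: d(D,UV)=83/2, d(F,UV)=44
iteration 2: select D,F (d=10); attach at lengths (5, 5); label the merged cluster DF
  updated: d(DF,UV)=171/4
iteration 3: select DF,UV (d=171/4); attach at lengths (131/8, 155/8); label the merged cluster DFUV
final tree: ((D:5,F:5):131/8,(U:2,V:2):155/8)
total length: 199/4

199/4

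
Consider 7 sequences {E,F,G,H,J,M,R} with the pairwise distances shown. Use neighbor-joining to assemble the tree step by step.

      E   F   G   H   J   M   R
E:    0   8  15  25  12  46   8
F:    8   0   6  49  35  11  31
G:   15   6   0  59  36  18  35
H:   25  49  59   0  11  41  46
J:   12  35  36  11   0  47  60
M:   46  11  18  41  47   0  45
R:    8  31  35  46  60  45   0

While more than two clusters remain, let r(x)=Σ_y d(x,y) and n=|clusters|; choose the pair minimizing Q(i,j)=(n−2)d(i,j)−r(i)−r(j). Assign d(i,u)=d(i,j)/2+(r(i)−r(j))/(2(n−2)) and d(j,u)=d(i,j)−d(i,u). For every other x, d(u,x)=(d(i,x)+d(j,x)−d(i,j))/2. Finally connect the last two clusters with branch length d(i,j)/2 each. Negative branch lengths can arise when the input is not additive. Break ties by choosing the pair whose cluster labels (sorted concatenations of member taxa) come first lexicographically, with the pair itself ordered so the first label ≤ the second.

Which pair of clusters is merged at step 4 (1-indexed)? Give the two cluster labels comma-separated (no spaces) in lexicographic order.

EHJR,G

iteration 1: select H,J (d=11, Q=-377); attach at lengths (17/2, 5/2); label the merged cluster HJ
  updated: d(E,HJ)=13, d(F,HJ)=73/2, d(G,HJ)=42, d(HJ,M)=77/2, d(HJ,R)=95/2
iteration 2: select E,R (d=8, Q=-449/2); attach at lengths (-89/16, 217/16); label the merged cluster ER
  updated: d(ER,F)=31/2, d(ER,G)=21, d(ER,HJ)=105/4, d(ER,M)=83/2
iteration 3: select ER,HJ (d=105/4, Q=-675/4); attach at lengths (53/8, 157/8); label the merged cluster EHJR
  updated: d(EHJR,F)=103/8, d(EHJR,G)=147/8, d(EHJR,M)=215/8
iteration 4: select EHJR,G (d=147/8, Q=-255/4); attach at lengths (105/8, 21/4); label the merged cluster EGHJR
  updated: d(EGHJR,F)=1/4, d(EGHJR,M)=53/4
iteration 5: select EGHJR,F (d=1/4, Q=-49/2); attach at lengths (5/4, -1); label the merged cluster EFGHJR
  updated: d(EFGHJR,M)=12
iteration 6: select EFGHJR,M (d=12); attach at lengths (6, 6); label the merged cluster EFGHJMR
final tree: (((((E:-89/16,R:217/16):53/8,(H:17/2,J:5/2):157/8):105/8,G:21/4):5/4,F:-1):6,M:6)
total length: 607/8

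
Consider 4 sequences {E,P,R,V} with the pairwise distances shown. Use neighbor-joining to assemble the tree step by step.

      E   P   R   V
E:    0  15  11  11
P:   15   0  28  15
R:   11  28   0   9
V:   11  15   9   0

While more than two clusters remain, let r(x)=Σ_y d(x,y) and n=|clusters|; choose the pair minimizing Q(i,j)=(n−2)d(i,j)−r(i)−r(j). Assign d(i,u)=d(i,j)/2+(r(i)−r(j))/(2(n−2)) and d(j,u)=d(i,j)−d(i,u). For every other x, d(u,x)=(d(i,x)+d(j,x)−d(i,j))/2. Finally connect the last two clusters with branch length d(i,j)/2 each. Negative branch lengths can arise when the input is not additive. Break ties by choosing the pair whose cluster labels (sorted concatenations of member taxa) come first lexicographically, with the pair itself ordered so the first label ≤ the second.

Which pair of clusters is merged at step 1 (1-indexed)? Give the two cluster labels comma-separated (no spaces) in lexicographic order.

step 1: merge (E,P) at d=15, Q=-65; branch lengths E→9/4, P→51/4; new cluster EP
  updated: d(EP,R)=12, d(EP,V)=11/2
step 2: merge (EP,R) at d=12, Q=-53/2; branch lengths EP→17/4, R→31/4; new cluster EPR
  updated: d(EPR,V)=5/4
step 3: merge (EPR,V) at d=5/4; branch lengths EPR→5/8, V→5/8; new cluster EPRV
final tree: (((E:9/4,P:51/4):17/4,R:31/4):5/8,V:5/8)
total length: 113/4

E,P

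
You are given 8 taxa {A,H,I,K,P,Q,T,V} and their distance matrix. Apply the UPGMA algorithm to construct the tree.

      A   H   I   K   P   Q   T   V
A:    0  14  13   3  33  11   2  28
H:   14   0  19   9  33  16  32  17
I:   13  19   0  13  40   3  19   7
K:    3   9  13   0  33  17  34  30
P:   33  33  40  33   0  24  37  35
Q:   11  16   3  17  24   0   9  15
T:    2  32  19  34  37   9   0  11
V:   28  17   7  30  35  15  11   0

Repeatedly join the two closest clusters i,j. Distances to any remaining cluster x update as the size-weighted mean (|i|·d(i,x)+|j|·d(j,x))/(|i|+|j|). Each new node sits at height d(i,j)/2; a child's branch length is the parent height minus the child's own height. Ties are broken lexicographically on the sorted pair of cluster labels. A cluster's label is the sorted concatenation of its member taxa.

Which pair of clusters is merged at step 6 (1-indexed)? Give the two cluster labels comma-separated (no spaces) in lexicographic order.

AIQTV,HK

1. join A+T (d=2) ⇒ AT; edges |A|=1, |T|=1
  updated: d(AT,H)=23, d(AT,I)=16, d(AT,K)=37/2, d(AT,P)=35, d(AT,Q)=10, d(AT,V)=39/2
2. join I+Q (d=3) ⇒ IQ; edges |I|=3/2, |Q|=3/2
  updated: d(AT,IQ)=13, d(H,IQ)=35/2, d(IQ,K)=15, d(IQ,P)=32, d(IQ,V)=11
3. join H+K (d=9) ⇒ HK; edges |H|=9/2, |K|=9/2
  updated: d(AT,HK)=83/4, d(HK,IQ)=65/4, d(HK,P)=33, d(HK,V)=47/2
4. join IQ+V (d=11) ⇒ IQV; edges |IQ|=4, |V|=11/2
  updated: d(AT,IQV)=91/6, d(HK,IQV)=56/3, d(IQV,P)=33
5. join AT+IQV (d=91/6) ⇒ AIQTV; edges |AT|=79/12, |IQV|=25/12
  updated: d(AIQTV,HK)=39/2, d(AIQTV,P)=169/5
6. join AIQTV+HK (d=39/2) ⇒ AHIKQTV; edges |AIQTV|=13/6, |HK|=21/4
  updated: d(AHIKQTV,P)=235/7
7. join AHIKQTV+P (d=235/7) ⇒ AHIKPQTV; edges |AHIKQTV|=197/28, |P|=235/14
final tree: ((((A:1,T:1):79/12,((I:3/2,Q:3/2):4,V:11/2):25/12):13/6,(H:9/2,K:9/2):21/4):197/28,P:235/14)
total length: 2663/42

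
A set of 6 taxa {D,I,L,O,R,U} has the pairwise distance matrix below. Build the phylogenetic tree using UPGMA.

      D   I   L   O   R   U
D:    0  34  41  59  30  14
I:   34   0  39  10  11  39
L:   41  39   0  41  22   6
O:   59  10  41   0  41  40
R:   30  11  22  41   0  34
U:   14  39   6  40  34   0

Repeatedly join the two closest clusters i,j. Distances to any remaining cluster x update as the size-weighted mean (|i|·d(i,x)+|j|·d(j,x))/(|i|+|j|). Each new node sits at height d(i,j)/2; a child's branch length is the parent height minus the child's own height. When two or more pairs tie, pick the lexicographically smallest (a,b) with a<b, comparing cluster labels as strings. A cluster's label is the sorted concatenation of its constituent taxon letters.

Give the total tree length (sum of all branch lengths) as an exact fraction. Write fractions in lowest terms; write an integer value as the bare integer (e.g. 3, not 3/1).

2603/36

1. join L+U (d=6) ⇒ LU; edges |L|=3, |U|=3
  updated: d(D,LU)=55/2, d(I,LU)=39, d(LU,O)=81/2, d(LU,R)=28
2. join I+O (d=10) ⇒ IO; edges |I|=5, |O|=5
  updated: d(D,IO)=93/2, d(IO,LU)=159/4, d(IO,R)=26
3. join IO+R (d=26) ⇒ IOR; edges |IO|=8, |R|=13
  updated: d(D,IOR)=41, d(IOR,LU)=215/6
4. join D+LU (d=55/2) ⇒ DLU; edges |D|=55/4, |LU|=43/4
  updated: d(DLU,IOR)=338/9
5. join DLU+IOR (d=338/9) ⇒ DILORU; edges |DLU|=181/36, |IOR|=52/9
final tree: ((D:55/4,(L:3,U:3):43/4):181/36,((I:5,O:5):8,R:13):52/9)
total length: 2603/36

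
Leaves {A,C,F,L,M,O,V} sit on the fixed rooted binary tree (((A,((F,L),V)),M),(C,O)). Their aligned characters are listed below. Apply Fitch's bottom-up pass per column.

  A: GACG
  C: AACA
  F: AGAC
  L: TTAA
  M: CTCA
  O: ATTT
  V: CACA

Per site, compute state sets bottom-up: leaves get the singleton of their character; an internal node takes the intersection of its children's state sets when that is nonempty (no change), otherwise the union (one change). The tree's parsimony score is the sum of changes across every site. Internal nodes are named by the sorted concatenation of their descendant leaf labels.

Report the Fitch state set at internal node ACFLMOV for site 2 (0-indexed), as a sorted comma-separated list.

[col 0] FL: children F:{A}, L:{T} ∪→ {A,T}; cost 1
[col 0] FLV: children FL:{A,T}, V:{C} ∪→ {A,C,T}; cost 1
[col 0] AFLV: children A:{G}, FLV:{A,C,T} ∪→ {A,C,G,T}; cost 1
[col 0] AFLMV: children AFLV:{A,C,G,T}, M:{C} ∩→ {C}; cost 0
[col 0] CO: children C:{A}, O:{A} ∩→ {A}; cost 0
[col 0] ACFLMOV: children AFLMV:{C}, CO:{A} ∪→ {A,C}; cost 1
[col 1] FL: children F:{G}, L:{T} ∪→ {G,T}; cost 1
[col 1] FLV: children FL:{G,T}, V:{A} ∪→ {A,G,T}; cost 1
[col 1] AFLV: children A:{A}, FLV:{A,G,T} ∩→ {A}; cost 0
[col 1] AFLMV: children AFLV:{A}, M:{T} ∪→ {A,T}; cost 1
[col 1] CO: children C:{A}, O:{T} ∪→ {A,T}; cost 1
[col 1] ACFLMOV: children AFLMV:{A,T}, CO:{A,T} ∩→ {A,T}; cost 0
[col 2] FL: children F:{A}, L:{A} ∩→ {A}; cost 0
[col 2] FLV: children FL:{A}, V:{C} ∪→ {A,C}; cost 1
[col 2] AFLV: children A:{C}, FLV:{A,C} ∩→ {C}; cost 0
[col 2] AFLMV: children AFLV:{C}, M:{C} ∩→ {C}; cost 0
[col 2] CO: children C:{C}, O:{T} ∪→ {C,T}; cost 1
[col 2] ACFLMOV: children AFLMV:{C}, CO:{C,T} ∩→ {C}; cost 0
[col 3] FL: children F:{C}, L:{A} ∪→ {A,C}; cost 1
[col 3] FLV: children FL:{A,C}, V:{A} ∩→ {A}; cost 0
[col 3] AFLV: children A:{G}, FLV:{A} ∪→ {A,G}; cost 1
[col 3] AFLMV: children AFLV:{A,G}, M:{A} ∩→ {A}; cost 0
[col 3] CO: children C:{A}, O:{T} ∪→ {A,T}; cost 1
[col 3] ACFLMOV: children AFLMV:{A}, CO:{A,T} ∩→ {A}; cost 0
per-site changes: [4, 4, 2, 3]; total = 13

C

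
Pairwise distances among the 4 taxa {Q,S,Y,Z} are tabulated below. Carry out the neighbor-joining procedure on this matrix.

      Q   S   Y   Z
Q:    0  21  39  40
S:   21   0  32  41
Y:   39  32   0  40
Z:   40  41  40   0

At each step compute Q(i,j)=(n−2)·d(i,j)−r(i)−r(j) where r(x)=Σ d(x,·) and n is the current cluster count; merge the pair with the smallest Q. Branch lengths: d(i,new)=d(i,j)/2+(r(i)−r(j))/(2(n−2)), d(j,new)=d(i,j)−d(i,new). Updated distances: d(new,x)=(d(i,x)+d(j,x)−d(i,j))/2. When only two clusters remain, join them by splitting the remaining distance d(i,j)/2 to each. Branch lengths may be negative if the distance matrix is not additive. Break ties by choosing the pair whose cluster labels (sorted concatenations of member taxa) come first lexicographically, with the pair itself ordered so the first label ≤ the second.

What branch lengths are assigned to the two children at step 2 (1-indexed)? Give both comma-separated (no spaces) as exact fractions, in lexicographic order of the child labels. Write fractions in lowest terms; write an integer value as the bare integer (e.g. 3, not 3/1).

15/2,35/2

step 1: merge (Q,S) at d=21, Q=-152; branch lengths Q→12, S→9; new cluster QS
  updated: d(QS,Y)=25, d(QS,Z)=30
step 2: merge (QS,Y) at d=25, Q=-95; branch lengths QS→15/2, Y→35/2; new cluster QSY
  updated: d(QSY,Z)=45/2
step 3: merge (QSY,Z) at d=45/2; branch lengths QSY→45/4, Z→45/4; new cluster QSYZ
final tree: (((Q:12,S:9):15/2,Y:35/2):45/4,Z:45/4)
total length: 137/2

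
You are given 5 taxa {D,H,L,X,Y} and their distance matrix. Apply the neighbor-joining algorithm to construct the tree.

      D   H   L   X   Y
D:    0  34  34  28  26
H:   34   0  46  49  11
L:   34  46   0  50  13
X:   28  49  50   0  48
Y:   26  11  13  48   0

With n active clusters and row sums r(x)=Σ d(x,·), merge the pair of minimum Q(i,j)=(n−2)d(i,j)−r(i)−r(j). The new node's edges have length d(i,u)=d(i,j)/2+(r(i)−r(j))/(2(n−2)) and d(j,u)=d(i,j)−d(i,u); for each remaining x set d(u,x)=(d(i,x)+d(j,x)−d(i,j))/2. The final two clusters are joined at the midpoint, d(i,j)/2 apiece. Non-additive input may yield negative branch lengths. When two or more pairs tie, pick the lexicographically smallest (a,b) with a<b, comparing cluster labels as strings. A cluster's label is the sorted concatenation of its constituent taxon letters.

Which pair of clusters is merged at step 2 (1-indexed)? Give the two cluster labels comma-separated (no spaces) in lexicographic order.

iteration 1: select D,X (d=28, Q=-213); attach at lengths (31/6, 137/6); label the merged cluster DX
  updated: d(DX,H)=55/2, d(DX,L)=28, d(DX,Y)=23
iteration 2: select DX,L (d=28, Q=-219/2); attach at lengths (95/8, 129/8); label the merged cluster DLX
  updated: d(DLX,H)=91/4, d(DLX,Y)=4
iteration 3: select DLX,H (d=91/4, Q=-151/4); attach at lengths (63/8, 119/8); label the merged cluster DHLX
  updated: d(DHLX,Y)=-31/8
iteration 4: select DHLX,Y (d=-31/8); attach at lengths (-31/16, -31/16); label the merged cluster DHLXY
final tree: ((((D:31/6,X:137/6):95/8,L:129/8):63/8,H:119/8):-31/16,Y:-31/16)
total length: 599/8

DX,L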